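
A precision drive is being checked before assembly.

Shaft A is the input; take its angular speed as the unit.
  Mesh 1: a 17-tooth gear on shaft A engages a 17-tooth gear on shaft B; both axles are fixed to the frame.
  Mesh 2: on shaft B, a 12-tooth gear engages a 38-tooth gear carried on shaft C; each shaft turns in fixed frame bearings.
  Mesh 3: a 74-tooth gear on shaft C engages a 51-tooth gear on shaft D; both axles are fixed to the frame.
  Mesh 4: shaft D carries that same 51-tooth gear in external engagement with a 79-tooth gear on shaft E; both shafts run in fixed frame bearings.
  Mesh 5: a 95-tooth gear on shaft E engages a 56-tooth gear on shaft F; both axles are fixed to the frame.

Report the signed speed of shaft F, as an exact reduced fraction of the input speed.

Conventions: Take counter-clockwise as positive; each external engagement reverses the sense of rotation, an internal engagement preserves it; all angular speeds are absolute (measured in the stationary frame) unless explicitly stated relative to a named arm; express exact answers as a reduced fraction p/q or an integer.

-555/1106

5-mesh fixed-axis compound train (all bearings frame-fixed)
mesh 1 [17T→17T]: |ω|/ω_in = 1×17/17 = 1, sense flips to −
mesh 2 [12T→38T]: |ω|/ω_in = 1×12/38 = 6/19, sense flips to +
mesh 3 [74T→51T]: |ω|/ω_in = (6/19)×74/51 = 148/323, sense flips to −
mesh 4 [51T→79T]: |ω|/ω_in = (148/323)×51/79 = 444/1501, sense flips to +
mesh 5 [95T→56T]: |ω|/ω_in = (444/1501)×95/56 = 555/1106, sense flips to −
signed output speed (× input speed) = -555/1106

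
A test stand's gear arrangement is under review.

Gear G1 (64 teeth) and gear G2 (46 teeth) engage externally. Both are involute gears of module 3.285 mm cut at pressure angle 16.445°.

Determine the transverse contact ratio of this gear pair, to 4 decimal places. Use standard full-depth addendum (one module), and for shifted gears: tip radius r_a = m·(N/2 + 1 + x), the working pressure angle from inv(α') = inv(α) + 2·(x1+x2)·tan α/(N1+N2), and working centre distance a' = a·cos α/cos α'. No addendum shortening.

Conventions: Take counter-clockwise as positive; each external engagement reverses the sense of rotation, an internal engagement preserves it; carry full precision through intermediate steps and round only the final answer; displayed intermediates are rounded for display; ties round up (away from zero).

class = single-mesh tooth geometry [involute pair 64T × 46T, m = 3.285]
base radii: r_b1 = 100.819743, r_b2 = 72.464191
tip radii: r_a1 = 108.405000, r_a2 = 78.840000
no profile shift: α' = α, a' = a
action lengths: √(r_a1²−r_b1²) = 39.837462, √(r_a2²−r_b2²) = 31.059406
base pitch p_b = π·m·cos α = 9.897955
CR = (39.837462 + 31.059406 − 180.675000·sin 16.44500°)/9.897955 = 1.995231
contact ratio ≈ 1.9952

1.9952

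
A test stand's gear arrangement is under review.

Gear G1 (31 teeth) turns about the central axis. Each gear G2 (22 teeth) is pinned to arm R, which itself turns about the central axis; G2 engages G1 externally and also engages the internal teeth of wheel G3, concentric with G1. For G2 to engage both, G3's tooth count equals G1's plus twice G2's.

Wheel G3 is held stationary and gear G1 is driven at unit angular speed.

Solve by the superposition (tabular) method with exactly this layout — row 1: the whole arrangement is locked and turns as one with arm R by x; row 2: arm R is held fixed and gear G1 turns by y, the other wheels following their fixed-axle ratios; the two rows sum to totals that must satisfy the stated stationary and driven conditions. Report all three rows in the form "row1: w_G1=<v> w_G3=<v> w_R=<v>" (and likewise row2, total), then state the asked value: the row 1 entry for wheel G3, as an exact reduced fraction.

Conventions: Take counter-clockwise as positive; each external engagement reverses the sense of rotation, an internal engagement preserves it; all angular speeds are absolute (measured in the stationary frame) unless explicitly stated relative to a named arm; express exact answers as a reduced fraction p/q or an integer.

row1: w_G1=31/106 w_G3=31/106 w_R=31/106
row2: w_G1=75/106 w_G3=-31/106 w_R=0
total: w_G1=1 w_G3=0 w_R=31/106
asked value: 31/106

recognized (axles ride arm R): planetary set, 31/22/75 teeth
superposition row 1 [locked train]: every member turns x
row 2 (arm held, sun turns y): ω_ring = −(31/75)·y, ω_arm = 0
boundary: total ω_ring = x − (31/75)·y = 0 and total ω_sun = x + y = 1  ⇒  y = 75/106, x = 31/106
row 2 ring = −(31/75)·75/106 = -31/106
totals (row 1 + row 2): sun 31/106 + 75/106 = 1, ring 31/106 + (-31/106) = 0, arm 31/106 + 0 = 31/106
asked cell (row1, ring) = 31/106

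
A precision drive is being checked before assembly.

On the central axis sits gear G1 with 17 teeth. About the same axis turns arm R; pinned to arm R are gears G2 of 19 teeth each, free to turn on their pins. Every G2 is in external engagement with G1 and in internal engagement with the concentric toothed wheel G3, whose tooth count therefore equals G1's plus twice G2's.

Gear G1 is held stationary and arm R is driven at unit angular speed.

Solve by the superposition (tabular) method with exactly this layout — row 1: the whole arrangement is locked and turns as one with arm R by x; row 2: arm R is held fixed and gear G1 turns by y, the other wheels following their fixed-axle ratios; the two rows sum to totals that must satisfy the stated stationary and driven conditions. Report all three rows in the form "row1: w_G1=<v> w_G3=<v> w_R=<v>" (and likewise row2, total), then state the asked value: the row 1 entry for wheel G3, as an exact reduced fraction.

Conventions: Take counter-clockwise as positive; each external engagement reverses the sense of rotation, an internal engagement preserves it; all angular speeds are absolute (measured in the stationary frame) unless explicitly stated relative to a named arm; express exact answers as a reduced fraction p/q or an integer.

row1: w_G1=1 w_G3=1 w_R=1
row2: w_G1=-1 w_G3=17/55 w_R=0
total: w_G1=0 w_G3=72/55 w_R=1
asked value: 1

topology: planetary set — G1 17T / G2 19T / G3 55T, arm = carrier (Willis)
row 1 (train locked, turned with arm): all members turn x
row 2: sun turns y, ring = −(17/55)·y, arm 0
boundary: total ω_sun = x + y = 0 and total ω_arm = x = 1  ⇒  y = -1, x = 1
row 2 ring = −(17/55)·(-1) = 17/55
totals (row 1 + row 2): sun 1 + (-1) = 0, ring 1 + 17/55 = 72/55, arm 1 + 0 = 1
asked cell (row1, ring) = 1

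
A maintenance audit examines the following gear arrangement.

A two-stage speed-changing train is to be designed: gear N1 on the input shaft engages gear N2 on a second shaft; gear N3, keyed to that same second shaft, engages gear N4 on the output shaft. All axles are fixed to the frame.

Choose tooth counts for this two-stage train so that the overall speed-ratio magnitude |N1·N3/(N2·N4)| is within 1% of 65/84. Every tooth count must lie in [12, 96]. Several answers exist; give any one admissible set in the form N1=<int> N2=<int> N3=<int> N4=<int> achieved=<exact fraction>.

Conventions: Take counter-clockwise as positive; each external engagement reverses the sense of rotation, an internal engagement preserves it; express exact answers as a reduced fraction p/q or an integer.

class = fixed-axis compound train [2-stage, 65/84 wanted]
target = 65/84 in lowest terms: an exact hit needs N1·N3 = k·65 and N2·N4 = k·84 for one integer k, every count in [12, 96]; additionally prefer no 1:1 stage (N1 ≠ N2, N3 ≠ N4)
k = 1…2: no 1:1-free in-range split of k·65 and k·84 into factor pairs; take k = 3
k = 3: N1·N3 = 195 = 13·15, N2·N4 = 252 = 12·21
achieved = 13·15/(12·21) = 65/84; |achieved − target| = 0 ≤ 13/1680 ✓

N1=13 N2=12 N3=15 N4=21 achieved=65/84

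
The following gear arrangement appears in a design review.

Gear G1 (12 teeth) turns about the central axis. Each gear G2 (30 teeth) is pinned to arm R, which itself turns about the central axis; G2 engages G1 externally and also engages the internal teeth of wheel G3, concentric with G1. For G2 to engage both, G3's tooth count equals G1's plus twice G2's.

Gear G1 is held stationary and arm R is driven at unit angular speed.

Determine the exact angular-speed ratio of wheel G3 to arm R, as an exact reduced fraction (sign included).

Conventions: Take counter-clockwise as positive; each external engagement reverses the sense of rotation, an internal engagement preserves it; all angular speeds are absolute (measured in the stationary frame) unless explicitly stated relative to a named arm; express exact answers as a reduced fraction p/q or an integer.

7/6

planetary set (12T centre, 30T on arm, 72T internal) — Willis relation
ring teeth: 12 + 2·30 = 72
12(ω_sun−ω_arm) = −72(ω_ring−ω_arm),  ω_sun = 0, ω_arm = 1
ω_ring = 1 − (12/72)(0−1) = 7/6
ω_out/ω_in = 7/6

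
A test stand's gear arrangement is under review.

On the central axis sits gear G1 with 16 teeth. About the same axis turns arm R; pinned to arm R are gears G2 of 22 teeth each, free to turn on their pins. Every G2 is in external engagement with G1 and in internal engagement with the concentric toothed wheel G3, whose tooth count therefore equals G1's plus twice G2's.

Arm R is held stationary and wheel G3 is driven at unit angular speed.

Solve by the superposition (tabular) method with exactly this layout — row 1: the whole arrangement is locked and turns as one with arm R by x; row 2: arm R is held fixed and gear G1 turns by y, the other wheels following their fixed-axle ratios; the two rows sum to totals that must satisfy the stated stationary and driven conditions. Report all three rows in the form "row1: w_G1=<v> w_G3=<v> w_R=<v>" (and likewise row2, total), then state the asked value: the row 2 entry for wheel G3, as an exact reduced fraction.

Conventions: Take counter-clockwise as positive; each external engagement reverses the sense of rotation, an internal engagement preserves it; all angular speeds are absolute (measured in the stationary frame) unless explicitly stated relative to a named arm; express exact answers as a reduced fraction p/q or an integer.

class = planetary set [G3 = 16+2·22 = 60; Willis about the carrier]
row 1 (train locked, turned with arm): all members turn x
row 2 (arm held, sun turns y): ω_ring = −(16/60)·y, ω_arm = 0
boundary: total ω_arm = x = 0 and total ω_ring = x − (16/60)·y = 1  ⇒  y = -15/4, x = 0
row 2 ring = −(16/60)·(-15/4) = 1
totals (row 1 + row 2): sun 0 + (-15/4) = -15/4, ring 0 + 1 = 1, arm 0 + 0 = 0
asked cell (row2, ring) = 1

row1: w_G1=0 w_G3=0 w_R=0
row2: w_G1=-15/4 w_G3=1 w_R=0
total: w_G1=-15/4 w_G3=1 w_R=0
asked value: 1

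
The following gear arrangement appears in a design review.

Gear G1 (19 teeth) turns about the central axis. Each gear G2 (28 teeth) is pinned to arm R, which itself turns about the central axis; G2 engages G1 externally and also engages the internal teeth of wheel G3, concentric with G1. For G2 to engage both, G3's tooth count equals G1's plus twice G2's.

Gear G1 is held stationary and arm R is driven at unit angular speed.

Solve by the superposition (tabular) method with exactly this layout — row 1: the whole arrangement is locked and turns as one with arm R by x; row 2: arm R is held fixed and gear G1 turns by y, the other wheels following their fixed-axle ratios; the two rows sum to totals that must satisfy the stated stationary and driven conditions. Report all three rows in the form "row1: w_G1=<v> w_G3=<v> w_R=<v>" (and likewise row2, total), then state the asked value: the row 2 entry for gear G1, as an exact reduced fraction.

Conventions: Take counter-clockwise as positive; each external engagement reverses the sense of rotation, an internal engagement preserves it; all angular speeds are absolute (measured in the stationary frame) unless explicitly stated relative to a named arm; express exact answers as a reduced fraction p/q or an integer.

row1: w_G1=1 w_G3=1 w_R=1
row2: w_G1=-1 w_G3=19/75 w_R=0
total: w_G1=0 w_G3=94/75 w_R=1
asked value: -1

planetary set (19T centre, 28T on arm, 75T internal) — Willis relation
superposition row 1 [locked train]: every member turns x
row 2 — arm fixed, fixed-axis ratios: sun y, ring −(19/75)·y, arm 0
boundary: total ω_sun = x + y = 0 and total ω_arm = x = 1  ⇒  y = -1, x = 1
row 2 ring = −(19/75)·(-1) = 19/75
totals (row 1 + row 2): sun 1 + (-1) = 0, ring 1 + 19/75 = 94/75, arm 1 + 0 = 1
asked cell (row2, sun) = -1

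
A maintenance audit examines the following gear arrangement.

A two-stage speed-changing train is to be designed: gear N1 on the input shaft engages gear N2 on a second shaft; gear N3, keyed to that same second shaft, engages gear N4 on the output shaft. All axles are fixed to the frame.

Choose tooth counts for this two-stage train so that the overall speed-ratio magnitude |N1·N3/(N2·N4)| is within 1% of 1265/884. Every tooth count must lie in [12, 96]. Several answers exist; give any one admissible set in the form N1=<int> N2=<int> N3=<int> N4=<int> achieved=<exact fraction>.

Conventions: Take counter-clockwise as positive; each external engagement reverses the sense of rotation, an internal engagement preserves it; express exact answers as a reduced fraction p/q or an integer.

N1=23 N2=13 N3=55 N4=68 achieved=1265/884

class = fixed-axis compound train [2-stage, 1265/884 wanted]
target = 1265/884 in lowest terms: an exact hit needs N1·N3 = k·1265 and N2·N4 = k·884 for one integer k, every count in [12, 96]; additionally prefer no 1:1 stage (N1 ≠ N2, N3 ≠ N4)
k = 1: N1·N3 = 1265 = 23·55, N2·N4 = 884 = 13·68
achieved = 23·55/(13·68) = 1265/884; |achieved − target| = 0 ≤ 253/17680 ✓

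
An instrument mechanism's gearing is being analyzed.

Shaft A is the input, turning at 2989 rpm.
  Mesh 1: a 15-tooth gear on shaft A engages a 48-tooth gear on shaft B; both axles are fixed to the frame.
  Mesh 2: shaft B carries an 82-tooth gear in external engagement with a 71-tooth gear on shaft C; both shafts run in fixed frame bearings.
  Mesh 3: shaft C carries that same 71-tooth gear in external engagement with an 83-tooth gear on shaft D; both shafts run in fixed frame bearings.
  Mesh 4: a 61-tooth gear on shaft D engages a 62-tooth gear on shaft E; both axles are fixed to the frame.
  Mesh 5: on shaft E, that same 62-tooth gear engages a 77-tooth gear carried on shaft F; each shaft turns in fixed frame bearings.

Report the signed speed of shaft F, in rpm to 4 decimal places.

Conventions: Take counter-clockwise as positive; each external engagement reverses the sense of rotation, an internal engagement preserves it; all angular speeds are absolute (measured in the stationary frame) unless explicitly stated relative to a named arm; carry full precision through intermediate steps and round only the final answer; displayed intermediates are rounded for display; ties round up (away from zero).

-731.0563 rpm

class = fixed-axis compound train [5 meshes; 5 ratios multiply, 5 sense flips]
mesh 1 [15T→48T]: ω = 2989.0000×15/48 = 934.0625 rpm, sense flips to −
mesh 2 [82T→71T]: ω = 934.0625×82/71 = 1078.7764 rpm, sense flips to +
mesh 3 [71T→83T]: ω = 1078.7764×71/83 = 922.8087 rpm, sense flips to −
mesh 4 [61T→62T]: ω = 922.8087×61/62 = 907.9247 rpm, sense flips to +
mesh 5 [62T→77T]: ω = 907.9247×62/77 = 731.0563 rpm, sense flips to −
signed output speed = -731.0563 rpm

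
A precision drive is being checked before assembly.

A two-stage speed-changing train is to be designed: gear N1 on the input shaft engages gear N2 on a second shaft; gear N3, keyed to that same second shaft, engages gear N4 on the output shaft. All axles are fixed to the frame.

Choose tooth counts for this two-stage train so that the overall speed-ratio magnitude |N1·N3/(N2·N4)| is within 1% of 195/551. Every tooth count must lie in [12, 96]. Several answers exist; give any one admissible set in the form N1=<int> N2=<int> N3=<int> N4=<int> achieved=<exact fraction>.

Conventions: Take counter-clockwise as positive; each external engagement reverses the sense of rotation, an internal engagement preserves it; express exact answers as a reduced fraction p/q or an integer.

topology: fixed-axis compound train — 2 stages, target 195/551
target = 195/551 in lowest terms: an exact hit needs N1·N3 = k·195 and N2·N4 = k·551 for one integer k, every count in [12, 96]; additionally prefer no 1:1 stage (N1 ≠ N2, N3 ≠ N4)
k = 1: N1·N3 = 195 = 13·15, N2·N4 = 551 = 19·29
achieved = 13·15/(19·29) = 195/551; |achieved − target| = 0 ≤ 39/11020 ✓

N1=13 N2=19 N3=15 N4=29 achieved=195/551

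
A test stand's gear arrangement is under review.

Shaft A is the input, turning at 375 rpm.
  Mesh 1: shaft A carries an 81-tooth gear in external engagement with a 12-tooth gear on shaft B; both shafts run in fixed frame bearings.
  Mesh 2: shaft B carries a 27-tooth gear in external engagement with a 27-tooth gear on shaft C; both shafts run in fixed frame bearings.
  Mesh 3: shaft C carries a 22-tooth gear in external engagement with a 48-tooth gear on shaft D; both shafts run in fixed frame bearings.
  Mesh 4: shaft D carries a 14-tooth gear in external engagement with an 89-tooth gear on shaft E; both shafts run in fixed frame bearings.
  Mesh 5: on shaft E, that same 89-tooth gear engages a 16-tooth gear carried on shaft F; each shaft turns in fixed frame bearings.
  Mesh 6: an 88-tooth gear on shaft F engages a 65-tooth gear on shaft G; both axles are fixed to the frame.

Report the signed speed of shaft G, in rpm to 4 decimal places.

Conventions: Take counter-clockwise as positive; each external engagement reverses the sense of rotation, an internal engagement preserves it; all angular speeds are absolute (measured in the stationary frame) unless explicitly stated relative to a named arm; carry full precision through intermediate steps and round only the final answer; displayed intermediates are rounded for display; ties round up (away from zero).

6-mesh fixed-axis compound train (all bearings frame-fixed)
mesh 1 [81T→12T]: ω = 375.0000×81/12 = 2531.2500 rpm, sense flips to −
mesh 2 [27T→27T]: ω = 2531.2500×27/27 = 2531.2500 rpm, sense flips to +
mesh 3 [22T→48T]: ω = 2531.2500×22/48 = 1160.1563 rpm, sense flips to −
mesh 4 [14T→89T]: ω = 1160.1563×14/89 = 182.4965 rpm, sense flips to +
mesh 5 [89T→16T]: ω = 182.4965×89/16 = 1015.1367 rpm, sense flips to −
mesh 6 [88T→65T]: ω = 1015.1367×88/65 = 1374.3389 rpm, sense flips to +
signed output speed = +1374.3389 rpm

+1374.3389 rpm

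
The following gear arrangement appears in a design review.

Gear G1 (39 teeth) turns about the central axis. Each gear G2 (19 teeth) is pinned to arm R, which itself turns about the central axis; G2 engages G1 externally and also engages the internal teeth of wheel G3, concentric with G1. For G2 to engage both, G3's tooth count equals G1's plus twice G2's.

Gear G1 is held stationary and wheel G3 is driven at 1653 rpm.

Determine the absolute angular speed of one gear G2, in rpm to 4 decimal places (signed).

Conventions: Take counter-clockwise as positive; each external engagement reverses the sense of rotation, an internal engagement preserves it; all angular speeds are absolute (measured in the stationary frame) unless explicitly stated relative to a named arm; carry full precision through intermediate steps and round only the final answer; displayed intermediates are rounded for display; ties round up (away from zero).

+3349.5000 rpm

class = planetary set [G3 = 39+2·19 = 77; Willis about the carrier]
normalise by the input: solve with ω_ring = 1, then scale by 1653 rpm
ring teeth: 39 + 2·19 = 77
39(ω_sun−ω_arm) = −77(ω_ring−ω_arm),  ω_sun = 0, ω_ring = 1
39(0−ω_arm) = −77(1−ω_arm)  ⇒  116·ω_arm = 77  ⇒  ω_arm = 77/116
sun–planet mesh: 39·(0−77/116) = −19·(ω_p−ω_arm)  ⇒  ω_p−ω_arm = 3003/2204
ω_p = 77/116 + 3003/2204 = 77/38
scale: ω_p = 77/38 × 1653 rpm = +3349.5000 rpm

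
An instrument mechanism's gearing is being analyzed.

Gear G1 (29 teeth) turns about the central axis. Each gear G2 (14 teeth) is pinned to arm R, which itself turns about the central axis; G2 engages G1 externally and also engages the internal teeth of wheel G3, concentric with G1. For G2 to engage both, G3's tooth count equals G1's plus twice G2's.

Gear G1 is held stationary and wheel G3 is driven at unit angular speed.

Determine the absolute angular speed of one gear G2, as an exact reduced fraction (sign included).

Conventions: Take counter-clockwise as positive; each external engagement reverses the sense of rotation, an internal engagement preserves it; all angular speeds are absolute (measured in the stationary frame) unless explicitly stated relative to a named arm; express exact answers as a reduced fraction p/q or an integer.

topology: planetary set — G1 29T / G2 14T / G3 57T, arm = carrier (Willis)
ring teeth: 29 + 2·14 = 57
29(ω_sun−ω_arm) = −57(ω_ring−ω_arm),  ω_sun = 0, ω_ring = 1
29(0−ω_arm) = −57(1−ω_arm)  ⇒  86·ω_arm = 57  ⇒  ω_arm = 57/86
sun–planet mesh: 29·(0−57/86) = −14·(ω_p−ω_arm)  ⇒  ω_p−ω_arm = 1653/1204
ω_p = 57/86 + 1653/1204 = 57/28
exact speed ratio = 57/28

57/28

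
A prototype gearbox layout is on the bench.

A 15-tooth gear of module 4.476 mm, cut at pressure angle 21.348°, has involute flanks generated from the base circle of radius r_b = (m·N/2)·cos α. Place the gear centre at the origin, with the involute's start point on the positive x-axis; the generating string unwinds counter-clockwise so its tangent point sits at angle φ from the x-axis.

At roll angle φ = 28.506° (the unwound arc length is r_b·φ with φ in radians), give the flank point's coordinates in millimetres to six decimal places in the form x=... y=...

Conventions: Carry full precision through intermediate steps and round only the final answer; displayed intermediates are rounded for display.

class = single-mesh tooth geometry [base-circle involute, m = 4.476, 15T]
pitch radius r_p = m·N/2 = 4.476·15/2 = 33.570000
base radius r_b = r_p·cos α = 33.570000·cos 21.348° = 31.266648
roll angle φ = 28.506° = 0.49752356 rad
x = r_b·(cos φ + φ·sin φ) = 34.900165
y = r_b·(sin φ − φ·cos φ) = 1.252024

x=34.900165 y=1.252024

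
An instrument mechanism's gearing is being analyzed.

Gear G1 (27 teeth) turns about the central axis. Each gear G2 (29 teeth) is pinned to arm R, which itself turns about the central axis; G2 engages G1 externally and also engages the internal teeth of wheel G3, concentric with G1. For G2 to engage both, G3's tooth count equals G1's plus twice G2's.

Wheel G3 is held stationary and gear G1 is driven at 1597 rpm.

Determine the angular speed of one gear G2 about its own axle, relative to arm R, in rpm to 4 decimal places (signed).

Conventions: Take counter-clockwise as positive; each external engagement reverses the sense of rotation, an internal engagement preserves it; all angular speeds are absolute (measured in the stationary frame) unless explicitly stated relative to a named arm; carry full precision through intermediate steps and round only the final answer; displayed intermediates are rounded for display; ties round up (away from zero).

planetary set (27T centre, 29T on arm, 85T internal) — Willis relation
normalise by the input: solve with ω_sun = 1, then scale by 1597 rpm
ring teeth: 27 + 2·29 = 85
27(ω_sun−ω_arm) = −85(ω_ring−ω_arm),  ω_ring = 0, ω_sun = 1
27(1−ω_arm) = −85(0−ω_arm)  ⇒  112·ω_arm = 27  ⇒  ω_arm = 27/112
sun–planet mesh: 27·(1−27/112) = −29·(ω_p−ω_arm)  ⇒  ω_p−ω_arm = -2295/3248
scale: ω_p−ω_arm = -2295/3248 × 1597 rpm = -1128.4221 rpm

-1128.4221 rpm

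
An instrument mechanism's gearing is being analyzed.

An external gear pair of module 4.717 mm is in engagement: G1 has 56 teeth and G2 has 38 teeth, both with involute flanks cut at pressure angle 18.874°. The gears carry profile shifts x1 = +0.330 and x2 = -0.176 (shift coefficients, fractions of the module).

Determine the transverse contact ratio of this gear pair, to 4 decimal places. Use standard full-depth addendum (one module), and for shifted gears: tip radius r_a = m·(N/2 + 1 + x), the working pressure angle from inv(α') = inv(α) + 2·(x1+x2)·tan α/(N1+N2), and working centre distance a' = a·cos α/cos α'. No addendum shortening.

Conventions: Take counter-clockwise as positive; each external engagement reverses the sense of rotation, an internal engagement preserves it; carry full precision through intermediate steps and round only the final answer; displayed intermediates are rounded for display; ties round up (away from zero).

topology: single-mesh involute geometry — m = 4.717, 56T/38T pair
base radii: r_b1 = 124.974571, r_b2 = 84.804173
tip radii: r_a1 = 138.349610, r_a2 = 93.509808
inv(α') = inv(18.874°) + 2·(+0.330-0.176)·tan α/(56+38) = 0.01357635  ⇒  α' = 19.40676°
a' = a·cos α / cos α' = 221.6990·cos 18.874°/cos 19.40676° = 222.415629
action lengths: √(r_a1²−r_b1²) = 59.346198, √(r_a2²−r_b2²) = 39.399701
base pitch p_b = π·m·cos α = 14.022114
CR = (59.346198 + 39.399701 − 222.415629·sin 19.40676°)/14.022114 = 1.771725
contact ratio ≈ 1.7717

1.7717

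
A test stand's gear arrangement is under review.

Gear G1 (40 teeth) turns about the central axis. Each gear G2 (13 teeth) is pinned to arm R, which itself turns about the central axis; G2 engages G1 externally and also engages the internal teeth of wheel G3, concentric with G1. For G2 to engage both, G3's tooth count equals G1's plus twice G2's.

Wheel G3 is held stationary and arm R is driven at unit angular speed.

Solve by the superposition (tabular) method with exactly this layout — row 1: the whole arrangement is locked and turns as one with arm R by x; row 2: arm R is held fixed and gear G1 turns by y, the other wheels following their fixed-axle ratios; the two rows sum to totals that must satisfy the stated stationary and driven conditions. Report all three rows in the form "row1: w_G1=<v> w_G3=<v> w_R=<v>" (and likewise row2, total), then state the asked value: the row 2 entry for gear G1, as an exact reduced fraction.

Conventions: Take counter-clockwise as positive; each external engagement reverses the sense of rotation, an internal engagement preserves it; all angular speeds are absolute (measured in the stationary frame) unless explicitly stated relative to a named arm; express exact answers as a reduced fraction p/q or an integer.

row1: w_G1=1 w_G3=1 w_R=1
row2: w_G1=33/20 w_G3=-1 w_R=0
total: w_G1=53/20 w_G3=0 w_R=1
asked value: 33/20

topology: planetary set — G1 40T / G2 13T / G3 66T, arm = carrier (Willis)
row 1: whole set turns with the arm by x
superposition row 2 [arm held]: sun y, ring −(40/66)·y, arm 0
boundary: total ω_ring = x − (40/66)·y = 0 and total ω_arm = x = 1  ⇒  y = 33/20, x = 1
row 2 ring = −(40/66)·33/20 = -1
totals (row 1 + row 2): sun 1 + 33/20 = 53/20, ring 1 + (-1) = 0, arm 1 + 0 = 1
asked cell (row2, sun) = 33/20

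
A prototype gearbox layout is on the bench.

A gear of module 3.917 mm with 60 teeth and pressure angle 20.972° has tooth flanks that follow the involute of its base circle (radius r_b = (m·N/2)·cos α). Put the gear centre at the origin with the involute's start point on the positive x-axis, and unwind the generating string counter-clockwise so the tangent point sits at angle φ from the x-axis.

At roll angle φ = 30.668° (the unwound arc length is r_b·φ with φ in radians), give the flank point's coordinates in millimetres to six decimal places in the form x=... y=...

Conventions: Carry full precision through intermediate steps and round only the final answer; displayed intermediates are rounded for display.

x=124.335803 y=5.449809

topology: single-mesh involute geometry — m = 3.917, N = 60
pitch radius r_p = m·N/2 = 3.917·60/2 = 117.510000
base radius r_b = r_p·cos α = 117.510000·cos 20.972° = 109.725603
roll angle φ = 30.668° = 0.53525758 rad
x = r_b·(cos φ + φ·sin φ) = 124.335803
y = r_b·(sin φ − φ·cos φ) = 5.449809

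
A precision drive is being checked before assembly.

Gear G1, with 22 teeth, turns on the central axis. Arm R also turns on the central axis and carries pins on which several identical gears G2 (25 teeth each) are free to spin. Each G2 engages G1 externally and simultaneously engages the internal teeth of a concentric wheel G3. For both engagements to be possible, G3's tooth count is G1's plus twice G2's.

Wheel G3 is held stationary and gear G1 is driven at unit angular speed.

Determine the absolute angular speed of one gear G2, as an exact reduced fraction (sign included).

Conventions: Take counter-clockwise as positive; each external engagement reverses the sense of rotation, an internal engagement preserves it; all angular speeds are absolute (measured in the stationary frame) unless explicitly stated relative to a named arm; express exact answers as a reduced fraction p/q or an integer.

class = planetary set [G3 = 22+2·25 = 72; Willis about the carrier]
ring teeth: 22 + 2·25 = 72
22(ω_sun−ω_arm) = −72(ω_ring−ω_arm),  ω_ring = 0, ω_sun = 1
22(1−ω_arm) = −72(0−ω_arm)  ⇒  94·ω_arm = 22  ⇒  ω_arm = 11/47
sun–planet mesh: 22·(1−11/47) = −25·(ω_p−ω_arm)  ⇒  ω_p−ω_arm = -792/1175
ω_p = 11/47 − 792/1175 = -11/25
exact speed ratio = -11/25

-11/25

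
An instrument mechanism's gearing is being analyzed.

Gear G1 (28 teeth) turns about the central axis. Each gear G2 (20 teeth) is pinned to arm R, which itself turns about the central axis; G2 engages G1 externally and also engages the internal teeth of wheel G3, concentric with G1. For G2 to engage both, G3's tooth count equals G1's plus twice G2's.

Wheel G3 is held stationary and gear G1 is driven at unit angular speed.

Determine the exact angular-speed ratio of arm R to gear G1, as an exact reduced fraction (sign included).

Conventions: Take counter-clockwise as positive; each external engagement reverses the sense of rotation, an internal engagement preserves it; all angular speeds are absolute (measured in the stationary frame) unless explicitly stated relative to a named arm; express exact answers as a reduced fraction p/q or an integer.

topology: planetary set — G1 28T / G2 20T / G3 68T, arm = carrier (Willis)
ring teeth: 28 + 2·20 = 68
28(ω_sun−ω_arm) = −68(ω_ring−ω_arm),  ω_ring = 0, ω_sun = 1
28(1−ω_arm) = −68(0−ω_arm)  ⇒  96·ω_arm = 28  ⇒  ω_arm = 7/24
ω_out/ω_in = 7/24

7/24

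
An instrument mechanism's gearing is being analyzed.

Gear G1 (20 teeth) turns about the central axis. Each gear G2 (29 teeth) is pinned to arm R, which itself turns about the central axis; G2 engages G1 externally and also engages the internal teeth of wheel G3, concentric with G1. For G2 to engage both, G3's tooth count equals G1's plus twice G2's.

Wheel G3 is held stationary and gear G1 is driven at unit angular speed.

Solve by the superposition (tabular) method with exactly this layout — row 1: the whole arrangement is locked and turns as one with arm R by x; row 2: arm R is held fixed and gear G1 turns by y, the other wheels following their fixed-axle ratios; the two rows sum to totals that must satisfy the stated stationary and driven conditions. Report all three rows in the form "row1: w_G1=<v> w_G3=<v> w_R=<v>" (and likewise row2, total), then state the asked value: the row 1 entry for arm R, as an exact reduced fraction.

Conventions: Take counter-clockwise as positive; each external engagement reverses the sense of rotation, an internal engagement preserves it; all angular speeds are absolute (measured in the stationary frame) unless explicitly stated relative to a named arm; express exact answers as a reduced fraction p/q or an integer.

topology: planetary set — G1 20T / G2 29T / G3 78T, arm = carrier (Willis)
row 1 — lock + rotate with arm: ω_sun = ω_ring = ω_arm = x
row 2: sun turns y, ring = −(20/78)·y, arm 0
boundary: total ω_ring = x − (20/78)·y = 0 and total ω_sun = x + y = 1  ⇒  y = 39/49, x = 10/49
row 2 ring = −(20/78)·39/49 = -10/49
totals (row 1 + row 2): sun 10/49 + 39/49 = 1, ring 10/49 + (-10/49) = 0, arm 10/49 + 0 = 10/49
asked cell (row1, arm) = 10/49

row1: w_G1=10/49 w_G3=10/49 w_R=10/49
row2: w_G1=39/49 w_G3=-10/49 w_R=0
total: w_G1=1 w_G3=0 w_R=10/49
asked value: 10/49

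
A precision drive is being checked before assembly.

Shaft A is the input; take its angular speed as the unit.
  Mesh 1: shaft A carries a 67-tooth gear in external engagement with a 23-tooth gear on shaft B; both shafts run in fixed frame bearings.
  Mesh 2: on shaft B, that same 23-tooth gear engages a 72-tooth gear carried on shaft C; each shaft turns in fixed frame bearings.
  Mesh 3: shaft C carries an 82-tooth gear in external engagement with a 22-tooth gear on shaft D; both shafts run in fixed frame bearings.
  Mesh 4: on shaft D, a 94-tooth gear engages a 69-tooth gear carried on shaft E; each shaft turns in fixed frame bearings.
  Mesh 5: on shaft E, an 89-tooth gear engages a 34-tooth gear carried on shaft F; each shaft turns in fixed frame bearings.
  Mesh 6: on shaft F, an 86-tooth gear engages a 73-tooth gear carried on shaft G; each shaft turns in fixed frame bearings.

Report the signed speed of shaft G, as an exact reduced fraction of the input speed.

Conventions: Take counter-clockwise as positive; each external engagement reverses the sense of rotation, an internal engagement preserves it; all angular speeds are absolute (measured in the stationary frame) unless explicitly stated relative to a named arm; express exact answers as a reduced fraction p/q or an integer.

494100143/33909084

6-mesh fixed-axis compound train (all bearings frame-fixed)
mesh 1 [67T→23T]: |ω|/ω_in = 1×67/23 = 67/23, sense flips to −
mesh 2 [23T→72T]: |ω|/ω_in = (67/23)×23/72 = 67/72, sense flips to +
mesh 3 [82T→22T]: |ω|/ω_in = (67/72)×82/22 = 2747/792, sense flips to −
mesh 4 [94T→69T]: |ω|/ω_in = (2747/792)×94/69 = 129109/27324, sense flips to +
mesh 5 [89T→34T]: |ω|/ω_in = (129109/27324)×89/34 = 11490701/929016, sense flips to −
mesh 6 [86T→73T]: |ω|/ω_in = (11490701/929016)×86/73 = 494100143/33909084, sense flips to +
signed output speed (× input speed) = 494100143/33909084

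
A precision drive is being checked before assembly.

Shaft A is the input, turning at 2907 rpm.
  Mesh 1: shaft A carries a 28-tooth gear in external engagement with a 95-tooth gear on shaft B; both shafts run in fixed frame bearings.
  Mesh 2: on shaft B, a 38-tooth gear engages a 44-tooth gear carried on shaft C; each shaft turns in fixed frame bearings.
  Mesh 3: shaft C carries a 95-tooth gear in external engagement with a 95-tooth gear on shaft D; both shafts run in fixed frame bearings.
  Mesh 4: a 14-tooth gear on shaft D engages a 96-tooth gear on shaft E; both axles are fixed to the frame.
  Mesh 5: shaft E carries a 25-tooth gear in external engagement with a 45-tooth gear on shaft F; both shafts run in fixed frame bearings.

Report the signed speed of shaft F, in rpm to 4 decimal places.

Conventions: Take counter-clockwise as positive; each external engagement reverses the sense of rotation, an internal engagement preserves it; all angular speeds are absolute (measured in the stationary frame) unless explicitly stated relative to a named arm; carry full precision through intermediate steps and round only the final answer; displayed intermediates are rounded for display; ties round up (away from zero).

class = fixed-axis compound train [5 meshes; 5 ratios multiply, 5 sense flips]
mesh 1 [28T→95T]: ω = 2907.0000×28/95 = 856.8000 rpm, sense flips to −
mesh 2 [38T→44T]: ω = 856.8000×38/44 = 739.9636 rpm, sense flips to +
mesh 3 [95T→95T]: ω = 739.9636×95/95 = 739.9636 rpm, sense flips to −
mesh 4 [14T→96T]: ω = 739.9636×14/96 = 107.9114 rpm, sense flips to +
mesh 5 [25T→45T]: ω = 107.9114×25/45 = 59.9508 rpm, sense flips to −
signed output speed = -59.9508 rpm

-59.9508 rpm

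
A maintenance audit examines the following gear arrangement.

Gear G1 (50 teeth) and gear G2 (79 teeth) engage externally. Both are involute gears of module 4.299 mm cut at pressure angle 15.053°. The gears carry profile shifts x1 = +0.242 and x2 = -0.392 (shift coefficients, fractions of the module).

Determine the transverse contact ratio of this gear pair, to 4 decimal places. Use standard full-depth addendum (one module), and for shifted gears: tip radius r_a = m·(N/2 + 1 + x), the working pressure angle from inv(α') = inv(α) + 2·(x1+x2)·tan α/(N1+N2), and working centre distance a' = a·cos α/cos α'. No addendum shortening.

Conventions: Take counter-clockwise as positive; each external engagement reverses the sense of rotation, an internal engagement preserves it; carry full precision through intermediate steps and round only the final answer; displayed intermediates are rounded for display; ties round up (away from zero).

2.1514

topology: single-mesh involute geometry — m = 4.299, 50T/79T pair
base radii: r_b1 = 103.787103, r_b2 = 163.983622
tip radii: r_a1 = 112.814358, r_a2 = 172.424292
inv(α') = inv(15.053°) + 2·(+0.242-0.392)·tan α/(50+79) = 0.00559102  ⇒  α' = 14.53945°
a' = a·cos α / cos α' = 277.2855·cos 15.053°/cos 14.53945° = 276.629785
action lengths: √(r_a1²−r_b1²) = 44.218963, √(r_a2²−r_b2²) = 53.287035
base pitch p_b = π·m·cos α = 13.042272
CR = (44.218963 + 53.287035 − 276.629785·sin 14.53945°)/13.042272 = 2.151394
contact ratio ≈ 2.1514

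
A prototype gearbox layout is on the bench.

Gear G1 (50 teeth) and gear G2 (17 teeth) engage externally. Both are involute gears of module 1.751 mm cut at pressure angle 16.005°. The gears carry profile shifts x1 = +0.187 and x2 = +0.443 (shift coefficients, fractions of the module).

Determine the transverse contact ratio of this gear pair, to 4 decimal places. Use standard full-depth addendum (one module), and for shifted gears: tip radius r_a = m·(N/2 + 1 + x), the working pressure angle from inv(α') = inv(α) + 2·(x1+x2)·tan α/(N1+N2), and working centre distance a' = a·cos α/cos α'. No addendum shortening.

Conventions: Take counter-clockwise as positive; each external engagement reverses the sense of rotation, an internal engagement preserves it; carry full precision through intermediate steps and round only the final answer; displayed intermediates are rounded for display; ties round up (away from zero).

single-mesh involute tooth geometry (50T engaging 17T at module 1.751)
base radii: r_b1 = 42.078178, r_b2 = 14.306580
tip radii: r_a1 = 45.853437, r_a2 = 17.410193
inv(α') = inv(16.005°) + 2·(+0.187+0.443)·tan α/(50+17) = 0.01289418  ⇒  α' = 19.08614°
a' = a·cos α / cos α' = 58.6585·cos 16.005°/cos 19.08614° = 59.664642
action lengths: √(r_a1²−r_b1²) = 18.219897, √(r_a2²−r_b2²) = 9.921521
base pitch p_b = π·m·cos α = 5.287700
CR = (18.219897 + 9.921521 − 59.664642·sin 19.08614°)/5.287700 = 1.632414
contact ratio ≈ 1.6324

1.6324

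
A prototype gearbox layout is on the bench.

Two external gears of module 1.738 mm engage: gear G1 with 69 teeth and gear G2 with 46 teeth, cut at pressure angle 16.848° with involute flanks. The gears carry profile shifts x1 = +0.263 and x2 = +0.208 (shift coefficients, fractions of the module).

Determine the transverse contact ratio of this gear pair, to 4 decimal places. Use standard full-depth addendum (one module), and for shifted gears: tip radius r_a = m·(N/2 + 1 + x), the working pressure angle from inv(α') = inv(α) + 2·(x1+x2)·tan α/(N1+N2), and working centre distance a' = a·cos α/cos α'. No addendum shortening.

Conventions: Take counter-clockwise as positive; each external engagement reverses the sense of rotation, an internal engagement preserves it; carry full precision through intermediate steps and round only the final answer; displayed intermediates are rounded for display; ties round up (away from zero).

single-mesh involute tooth geometry (69T engaging 46T at module 1.738)
base radii: r_b1 = 57.387295, r_b2 = 38.258197
tip radii: r_a1 = 62.156094, r_a2 = 42.073504
inv(α') = inv(16.848°) + 2·(+0.263+0.208)·tan α/(69+46) = 0.01125967  ⇒  α' = 18.26669°
a' = a·cos α / cos α' = 99.9350·cos 16.848°/cos 18.26669° = 100.721044
action lengths: √(r_a1²−r_b1²) = 23.876314, √(r_a2²−r_b2²) = 17.506859
base pitch p_b = π·m·cos α = 5.225725
CR = (23.876314 + 17.506859 − 100.721044·sin 18.26669°)/5.225725 = 1.877848
contact ratio ≈ 1.8778

1.8778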